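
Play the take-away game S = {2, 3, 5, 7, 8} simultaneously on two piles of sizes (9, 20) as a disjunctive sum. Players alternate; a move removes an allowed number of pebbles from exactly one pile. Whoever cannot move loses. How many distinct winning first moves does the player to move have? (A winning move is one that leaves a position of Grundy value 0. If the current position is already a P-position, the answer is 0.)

All piles use S = {2, 3, 5, 7, 8}:
n :  0  1  2  3  4  5  6  7  8  9 10 11 12 13 14 15 16 17 18 19 20
G :  0  0  1  1  2  2  3  3  4  4  0  0  1  1  2  2  3  3  4  4  0
Pile A: G(9) = 4.
Pile B: G(20) = 0.
Combined Grundy value = 4 ⊕ 0 = 4.
A winning move leaves total XOR = 0, i.e. changes one component's Grundy value g to g ⊕ X where X is the current total.
Pile A: need g' = 4⊕4 = 0. Options: 9−2→G=3, 9−3→G=3, 9−5→G=2, 9−7→G=1, 9−8→G=0. Hits: 1.
Pile B: need g' = 0⊕4 = 4. Options: 20−2→G=4, 20−3→G=3, 20−5→G=2, 20−7→G=1, 20−8→G=1. Hits: 1.

2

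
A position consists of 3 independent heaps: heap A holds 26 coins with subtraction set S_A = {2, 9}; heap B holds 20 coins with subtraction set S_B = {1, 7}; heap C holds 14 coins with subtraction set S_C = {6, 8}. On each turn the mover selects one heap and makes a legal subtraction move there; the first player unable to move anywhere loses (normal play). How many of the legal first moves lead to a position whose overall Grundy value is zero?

0

Heap A, S = {2, 9}:
n :  0  1  2  3  4  5  6  7  8  9 10 11 12 13 14 15 16 17 18 19 20 21 22 23 24 25 26
G :  0  0  1  1  0  0  1  1  0  2  1  0  0  1  1  0  0  1  1  0  2  1  0  0  1  1  0
G_A(26) = 0.
Heap B, S = {1, 7}:
n :  0  1  2  3  4  5  6  7  8  9 10 11 12 13 14 15 16 17 18 19 20
G :  0  1  0  1  0  1  0  1  0  1  0  1  0  1  0  1  0  1  0  1  0
G_B(20) = 0.
Heap C, S = {6, 8}:
n :  0  1  2  3  4  5  6  7  8  9 10 11 12 13 14
G :  0  0  0  0  0  0  1  1  1  1  1  1  2  2  0
G_C(14) = 0.
Combined Grundy value = 0 ⊕ 0 ⊕ 0 = 0.
A winning move leaves total XOR = 0, i.e. changes one component's Grundy value g to g ⊕ X where X is the current total.
Heap A: target g' = 0⊕0 = 0, but every legal move changes the Grundy value (mex property), so 0 moves.
Heap B: target g' = 0⊕0 = 0, but every legal move changes the Grundy value (mex property), so 0 moves.
Heap C: target g' = 0⊕0 = 0, but every legal move changes the Grundy value (mex property), so 0 moves.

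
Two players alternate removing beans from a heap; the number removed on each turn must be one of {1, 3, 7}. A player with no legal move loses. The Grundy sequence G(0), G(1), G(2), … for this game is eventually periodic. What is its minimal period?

2

G(0) = 0
G(1) = mex{0} = 1
G(2) = mex{1} = 0
G(3) = mex{0,0} = 1
G(4) = mex{1,1} = 0
G(5) = mex{0,0} = 1
G(6) = mex{1,1} = 0
G(7) = mex{0,0,0} = 1
G(8) = mex{1,1,1} = 0
G(9) = mex{0,0,0} = 1
G(10) = mex{1,1,1} = 0
G(11) = mex{0,0,0} = 1
G(12) = mex{1,1,1} = 0
G(13) = mex{0,0,0} = 1
G(14) = mex{1,1,1} = 0
G(n+2) = G(n) holds for n = 0,…,6 (a full window of length max(S) = 7), so the sequence is purely periodic with period 2.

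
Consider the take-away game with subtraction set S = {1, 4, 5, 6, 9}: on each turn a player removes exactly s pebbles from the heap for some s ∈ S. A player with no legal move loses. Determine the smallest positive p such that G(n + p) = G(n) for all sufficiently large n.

10

G(0) = 0
G(1) = mex{0} = 1
G(2) = mex{1} = 0
G(3) = mex{0} = 1
G(4) = mex{1,0} = 2
G(5) = mex{2,1,0} = 3
G(6) = mex{3,0,1,0} = 2
G(7) = mex{2,1,0,1} = 3
G(8) = mex{3,2,1,0} = 4
G(9) = mex{4,3,2,1,0} = 5
G(10) = mex{5,2,3,2,1} = 0
G(11) = mex{0,3,2,3,0} = 1
G(12) = mex{1,4,3,2,1} = 0
G(13) = mex{0,5,4,3,2} = 1
G(14) = mex{1,0,5,4,3} = 2
G(15) = mex{2,1,0,5,2} = 3
G(16) = mex{3,0,1,0,3} = 2
G(17) = mex{2,1,0,1,4} = 3
G(18) = mex{3,2,1,0,5} = 4
G(19) = mex{4,3,2,1,0} = 5
G(20) = mex{5,2,3,2,1} = 0
G(21) = mex{0,3,2,3,0} = 1
G(n+10) = G(n) holds for n = 0,…,8 (a full window of length max(S) = 9), so the sequence is purely periodic with period 10.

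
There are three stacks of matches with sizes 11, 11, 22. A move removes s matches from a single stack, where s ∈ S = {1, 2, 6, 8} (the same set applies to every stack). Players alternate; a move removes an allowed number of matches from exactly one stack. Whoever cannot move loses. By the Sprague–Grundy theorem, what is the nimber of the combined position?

1

All stacks use S = {1, 2, 6, 8}:
n :  0  1  2  3  4  5  6  7  8  9 10 11 12 13 14 15 16 17 18 19 20 21 22
G :  0  1  2  0  1  2  3  0  1  2  0  1  2  3  0  1  2  0  1  2  3  0  1
Stack A: G(11) = 1.
Stack B: G(11) = 1.
Stack C: G(22) = 1.
Combined Grundy value = 1 ⊕ 1 ⊕ 1 = 1.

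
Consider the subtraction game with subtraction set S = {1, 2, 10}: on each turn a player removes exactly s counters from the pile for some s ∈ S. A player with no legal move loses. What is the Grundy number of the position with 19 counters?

1

n :  0  1  2  3  4  5  6  7  8  9 10 11 12 13 14 15 16 17 18 19
G :  0  1  2  0  1  2  0  1  2  0  1  2  0  1  2  0  1  2  0  1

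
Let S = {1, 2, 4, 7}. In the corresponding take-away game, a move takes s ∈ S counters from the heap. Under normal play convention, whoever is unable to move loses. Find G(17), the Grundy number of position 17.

n :  0  1  2  3  4  5  6  7  8  9 10 11 12 13 14 15 16 17
G :  0  1  2  0  1  2  0  1  2  0  1  2  0  1  2  0  1  2

2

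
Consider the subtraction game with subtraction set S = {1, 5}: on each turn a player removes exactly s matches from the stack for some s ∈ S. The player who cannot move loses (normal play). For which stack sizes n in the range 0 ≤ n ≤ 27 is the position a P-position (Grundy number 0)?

0, 2, 4, 6, 8, 10, 12, 14, 16, 18, 20, 22, 24, 26

n :  0  1  2  3  4  5  6  7  8  9 10 11 12 13 14 15 16 17 18 19 20 21 22 23 24 25 26 27
G :  0  1  0  1  0  1  0  1  0  1  0  1  0  1  0  1  0  1  0  1  0  1  0  1  0  1  0  1
P-positions are exactly the n with G(n) = 0.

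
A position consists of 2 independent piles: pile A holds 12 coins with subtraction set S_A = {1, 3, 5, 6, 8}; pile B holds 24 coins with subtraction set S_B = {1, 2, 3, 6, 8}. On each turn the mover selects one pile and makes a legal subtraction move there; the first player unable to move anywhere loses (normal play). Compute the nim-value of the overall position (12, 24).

Pile A, S = {1, 3, 5, 6, 8}:
n :  0  1  2  3  4  5  6  7  8  9 10 11 12
G :  0  1  0  1  0  1  2  3  2  3  2  0  1
G_A(12) = 1.
Pile B, S = {1, 2, 3, 6, 8}:
G(0) = 0
G(1) = mex{0} = 1
G(2) = mex{1,0} = 2
G(3) = mex{2,1,0} = 3
G(4) = mex{3,2,1} = 0
G(5) = mex{0,3,2} = 1
G(6) = mex{1,0,3,0} = 2
G(7) = mex{2,1,0,1} = 3
G(8) = mex{3,2,1,2,0} = 4
G(9) = mex{4,3,2,3,1} = 0
G(10) = mex{0,4,3,0,2} = 1
G(11) = mex{1,0,4,1,3} = 2
G(12) = mex{2,1,0,2,0} = 3
G(13) = mex{3,2,1,3,1} = 0
G(14) = mex{0,3,2,4,2} = 1
G(15) = mex{1,0,3,0,3} = 2
G(16) = mex{2,1,0,1,4} = 3
G(17) = mex{3,2,1,2,0} = 4
G(18) = mex{4,3,2,3,1} = 0
G(19) = mex{0,4,3,0,2} = 1
G(20) = mex{1,0,4,1,3} = 2
G(21) = mex{2,1,0,2,0} = 3
G(22) = mex{3,2,1,3,1} = 0
G(23) = mex{0,3,2,4,2} = 1
G(24) = mex{1,0,3,0,3} = 2
G_B(24) = 2.
Combined Grundy value = 1 ⊕ 2 = 3.

3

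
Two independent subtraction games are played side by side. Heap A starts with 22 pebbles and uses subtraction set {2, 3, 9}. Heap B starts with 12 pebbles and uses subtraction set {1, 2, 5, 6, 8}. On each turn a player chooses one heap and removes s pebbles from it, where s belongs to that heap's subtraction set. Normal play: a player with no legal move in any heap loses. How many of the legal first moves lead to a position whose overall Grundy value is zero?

3

Heap A, S = {2, 3, 9}:
n :  0  1  2  3  4  5  6  7  8  9 10 11 12 13 14 15 16 17 18 19 20 21 22
G :  0  0  1  1  2  0  0  1  1  2  2  0  0  1  1  2  0  0  1  1  2  2  0
G_A(22) = 0.
Heap B, S = {1, 2, 5, 6, 8}:
G(0) = 0
G(1) = mex{0} = 1
G(2) = mex{1,0} = 2
G(3) = mex{2,1} = 0
G(4) = mex{0,2} = 1
G(5) = mex{1,0,0} = 2
G(6) = mex{2,1,1,0} = 3
G(7) = mex{3,2,2,1} = 0
G(8) = mex{0,3,0,2,0} = 1
G(9) = mex{1,0,1,0,1} = 2
G(10) = mex{2,1,2,1,2} = 0
G(11) = mex{0,2,3,2,0} = 1
G(12) = mex{1,0,0,3,1} = 2
G_B(12) = 2.
Combined Grundy value = 0 ⊕ 2 = 2.
A winning move leaves total XOR = 0, i.e. changes one component's Grundy value g to g ⊕ X where X is the current total.
Heap A: need g' = 0⊕2 = 2. Options: 22−2→G=2, 22−3→G=1, 22−9→G=1. Hits: 1.
Heap B: need g' = 2⊕2 = 0. Options: 12−1→G=1, 12−2→G=0, 12−5→G=0, 12−6→G=3, 12−8→G=1. Hits: 2.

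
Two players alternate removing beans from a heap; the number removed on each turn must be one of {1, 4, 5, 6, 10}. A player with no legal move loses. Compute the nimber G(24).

G(0) = 0
G(1) = mex{0} = 1
G(2) = mex{1} = 0
G(3) = mex{0} = 1
G(4) = mex{1,0} = 2
G(5) = mex{2,1,0} = 3
G(6) = mex{3,0,1,0} = 2
G(7) = mex{2,1,0,1} = 3
G(8) = mex{3,2,1,0} = 4
G(9) = mex{4,3,2,1} = 0
G(10) = mex{0,2,3,2,0} = 1
G(11) = mex{1,3,2,3,1} = 0
G(12) = mex{0,4,3,2,0} = 1
G(13) = mex{1,0,4,3,1} = 2
G(14) = mex{2,1,0,4,2} = 3
G(15) = mex{3,0,1,0,3} = 2
G(16) = mex{2,1,0,1,2} = 3
G(17) = mex{3,2,1,0,3} = 4
G(18) = mex{4,3,2,1,4} = 0
G(19) = mex{0,2,3,2,0} = 1
G(20) = mex{1,3,2,3,1} = 0
G(21) = mex{0,4,3,2,0} = 1
G(22) = mex{1,0,4,3,1} = 2
G(23) = mex{2,1,0,4,2} = 3
G(24) = mex{3,0,1,0,3} = 2

2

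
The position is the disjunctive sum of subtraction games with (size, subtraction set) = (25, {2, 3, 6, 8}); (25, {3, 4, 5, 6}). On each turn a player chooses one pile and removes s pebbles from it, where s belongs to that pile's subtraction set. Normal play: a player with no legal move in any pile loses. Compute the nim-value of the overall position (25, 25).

Pile A, S = {2, 3, 6, 8}:
G(0) = 0
G(1) = mex{} = 0
G(2) = mex{0} = 1
G(3) = mex{0,0} = 1
G(4) = mex{1,0} = 2
G(5) = mex{1,1} = 0
G(6) = mex{2,1,0} = 3
G(7) = mex{0,2,0} = 1
G(8) = mex{3,0,1,0} = 2
G(9) = mex{1,3,1,0} = 2
G(10) = mex{2,1,2,1} = 0
G(11) = mex{2,2,0,1} = 3
G(12) = mex{0,2,3,2} = 1
G(13) = mex{3,0,1,0} = 2
G(14) = mex{1,3,2,3} = 0
G(15) = mex{2,1,2,1} = 0
G(16) = mex{0,2,0,2} = 1
G(17) = mex{0,0,3,2} = 1
G(18) = mex{1,0,1,0} = 2
G(19) = mex{1,1,2,3} = 0
G(20) = mex{2,1,0,1} = 3
G(21) = mex{0,2,0,2} = 1
G(22) = mex{3,0,1,0} = 2
G(23) = mex{1,3,1,0} = 2
G(24) = mex{2,1,2,1} = 0
G(25) = mex{2,2,0,1} = 3
G_A(25) = 3.
Pile B, S = {3, 4, 5, 6}:
n :  0  1  2  3  4  5  6  7  8  9 10 11 12 13 14 15 16 17 18 19 20 21 22 23 24 25
G :  0  0  0  1  1  1  2  2  2  0  0  0  1  1  1  2  2  2  0  0  0  1  1  1  2  2
G_B(25) = 2.
Combined Grundy value = 3 ⊕ 2 = 1.

1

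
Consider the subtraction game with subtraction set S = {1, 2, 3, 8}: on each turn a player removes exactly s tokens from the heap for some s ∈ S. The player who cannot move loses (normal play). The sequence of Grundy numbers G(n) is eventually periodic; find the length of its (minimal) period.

G(0) = 0
G(1) = mex{0} = 1
G(2) = mex{1,0} = 2
G(3) = mex{2,1,0} = 3
G(4) = mex{3,2,1} = 0
G(5) = mex{0,3,2} = 1
G(6) = mex{1,0,3} = 2
G(7) = mex{2,1,0} = 3
G(8) = mex{3,2,1,0} = 4
G(9) = mex{4,3,2,1} = 0
G(10) = mex{0,4,3,2} = 1
G(11) = mex{1,0,4,3} = 2
G(12) = mex{2,1,0,0} = 3
G(13) = mex{3,2,1,1} = 0
G(14) = mex{0,3,2,2} = 1
G(15) = mex{1,0,3,3} = 2
G(16) = mex{2,1,0,4} = 3
G(17) = mex{3,2,1,0} = 4
G(18) = mex{4,3,2,1} = 0
G(19) = mex{0,4,3,2} = 1
G(n+9) = G(n) holds for n = 0,…,7 (a full window of length max(S) = 8), so the sequence is purely periodic with period 9.

9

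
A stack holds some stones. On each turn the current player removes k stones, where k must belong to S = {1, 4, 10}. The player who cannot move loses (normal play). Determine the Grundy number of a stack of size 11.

n :  0  1  2  3  4  5  6  7  8  9 10 11
G :  0  1  0  1  2  0  1  0  1  2  3  2

2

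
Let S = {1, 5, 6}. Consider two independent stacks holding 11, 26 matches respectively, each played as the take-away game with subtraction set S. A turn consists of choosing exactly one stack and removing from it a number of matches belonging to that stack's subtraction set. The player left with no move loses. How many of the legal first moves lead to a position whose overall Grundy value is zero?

All stacks use S = {1, 5, 6}:
G(0) = 0
G(1) = mex{0} = 1
G(2) = mex{1} = 0
G(3) = mex{0} = 1
G(4) = mex{1} = 0
G(5) = mex{0,0} = 1
G(6) = mex{1,1,0} = 2
G(7) = mex{2,0,1} = 3
G(8) = mex{3,1,0} = 2
G(9) = mex{2,0,1} = 3
G(10) = mex{3,1,0} = 2
G(11) = mex{2,2,1} = 0
G(12) = mex{0,3,2} = 1
G(13) = mex{1,2,3} = 0
G(14) = mex{0,3,2} = 1
G(15) = mex{1,2,3} = 0
G(16) = mex{0,0,2} = 1
G(17) = mex{1,1,0} = 2
G(18) = mex{2,0,1} = 3
G(19) = mex{3,1,0} = 2
G(20) = mex{2,0,1} = 3
G(21) = mex{3,1,0} = 2
G(22) = mex{2,2,1} = 0
G(23) = mex{0,3,2} = 1
G(24) = mex{1,2,3} = 0
G(25) = mex{0,3,2} = 1
G(26) = mex{1,2,3} = 0
Stack A: G(11) = 0.
Stack B: G(26) = 0.
Combined Grundy value = 0 ⊕ 0 = 0.
A winning move leaves total XOR = 0, i.e. changes one component's Grundy value g to g ⊕ X where X is the current total.
Stack A: target g' = 0⊕0 = 0, but every legal move changes the Grundy value (mex property), so 0 moves.
Stack B: target g' = 0⊕0 = 0, but every legal move changes the Grundy value (mex property), so 0 moves.

0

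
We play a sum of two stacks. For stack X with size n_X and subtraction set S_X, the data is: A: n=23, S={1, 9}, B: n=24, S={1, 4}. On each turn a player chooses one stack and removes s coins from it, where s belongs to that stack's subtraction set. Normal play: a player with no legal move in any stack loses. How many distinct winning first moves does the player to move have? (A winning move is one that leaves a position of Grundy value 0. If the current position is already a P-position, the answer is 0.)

Stack A, S = {1, 9}:
G(0) = 0
G(1) = mex{0} = 1
G(2) = mex{1} = 0
G(3) = mex{0} = 1
G(4) = mex{1} = 0
G(5) = mex{0} = 1
G(6) = mex{1} = 0
G(7) = mex{0} = 1
G(8) = mex{1} = 0
G(9) = mex{0,0} = 1
G(10) = mex{1,1} = 0
G(11) = mex{0,0} = 1
G(12) = mex{1,1} = 0
G(13) = mex{0,0} = 1
G(14) = mex{1,1} = 0
G(15) = mex{0,0} = 1
G(16) = mex{1,1} = 0
G(17) = mex{0,0} = 1
G(18) = mex{1,1} = 0
G(19) = mex{0,0} = 1
G(20) = mex{1,1} = 0
G(21) = mex{0,0} = 1
G(22) = mex{1,1} = 0
G(23) = mex{0,0} = 1
G_A(23) = 1.
Stack B, S = {1, 4}:
n :  0  1  2  3  4  5  6  7  8  9 10 11 12 13 14 15 16 17 18 19 20 21 22 23 24
G :  0  1  0  1  2  0  1  0  1  2  0  1  0  1  2  0  1  0  1  2  0  1  0  1  2
G_B(24) = 2.
Combined Grundy value = 1 ⊕ 2 = 3.
A winning move leaves total XOR = 0, i.e. changes one component's Grundy value g to g ⊕ X where X is the current total.
Stack A: need g' = 1⊕3 = 2. Options: 23−1→G=0, 23−9→G=0. Hits: 0.
Stack B: need g' = 2⊕3 = 1. Options: 24−1→G=1, 24−4→G=0. Hits: 1.

1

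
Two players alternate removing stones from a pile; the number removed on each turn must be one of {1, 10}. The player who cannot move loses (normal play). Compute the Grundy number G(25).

n :  0  1  2  3  4  5  6  7  8  9 10 11 12 13 14 15 16 17 18 19 20 21 22 23 24 25
G :  0  1  0  1  0  1  0  1  0  1  2  0  1  0  1  0  1  0  1  0  1  2  0  1  0  1

1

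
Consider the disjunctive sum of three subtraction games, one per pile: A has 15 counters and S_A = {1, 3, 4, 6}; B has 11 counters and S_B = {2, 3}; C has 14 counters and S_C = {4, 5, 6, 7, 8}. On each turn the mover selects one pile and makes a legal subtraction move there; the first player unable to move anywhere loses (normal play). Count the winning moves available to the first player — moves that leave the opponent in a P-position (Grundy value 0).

Pile A, S = {1, 3, 4, 6}:
n :  0  1  2  3  4  5  6  7  8  9 10 11 12 13 14 15
G :  0  1  0  1  2  3  2  0  1  0  1  2  3  2  0  1
G_A(15) = 1.
Pile B, S = {2, 3}:
G(0) = 0
G(1) = mex{} = 0
G(2) = mex{0} = 1
G(3) = mex{0,0} = 1
G(4) = mex{1,0} = 2
G(5) = mex{1,1} = 0
G(6) = mex{2,1} = 0
G(7) = mex{0,2} = 1
G(8) = mex{0,0} = 1
G(9) = mex{1,0} = 2
G(10) = mex{1,1} = 0
G(11) = mex{2,1} = 0
G_B(11) = 0.
Pile C, S = {4, 5, 6, 7, 8}:
G(0) = 0
G(1) = mex{} = 0
G(2) = mex{} = 0
G(3) = mex{} = 0
G(4) = mex{0} = 1
G(5) = mex{0,0} = 1
G(6) = mex{0,0,0} = 1
G(7) = mex{0,0,0,0} = 1
G(8) = mex{1,0,0,0,0} = 2
G(9) = mex{1,1,0,0,0} = 2
G(10) = mex{1,1,1,0,0} = 2
G(11) = mex{1,1,1,1,0} = 2
G(12) = mex{2,1,1,1,1} = 0
G(13) = mex{2,2,1,1,1} = 0
G(14) = mex{2,2,2,1,1} = 0
G_C(14) = 0.
Combined Grundy value = 1 ⊕ 0 ⊕ 0 = 1.
A winning move leaves total XOR = 0, i.e. changes one component's Grundy value g to g ⊕ X where X is the current total.
Pile A: need g' = 1⊕1 = 0. Options: 15−1→G=0, 15−3→G=3, 15−4→G=2, 15−6→G=0. Hits: 2.
Pile B: need g' = 0⊕1 = 1. Options: 11−2→G=2, 11−3→G=1. Hits: 1.
Pile C: need g' = 0⊕1 = 1. Options: 14−4→G=2, 14−5→G=2, 14−6→G=2, 14−7→G=1, 14−8→G=1. Hits: 2.

5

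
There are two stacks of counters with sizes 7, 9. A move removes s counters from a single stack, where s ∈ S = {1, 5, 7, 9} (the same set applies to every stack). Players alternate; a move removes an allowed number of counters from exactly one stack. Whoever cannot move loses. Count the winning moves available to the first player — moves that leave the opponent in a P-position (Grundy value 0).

0

All stacks use S = {1, 5, 7, 9}:
n : 0 1 2 3 4 5 6 7 8 9
G : 0 1 0 1 0 1 0 1 0 1
Stack A: G(7) = 1.
Stack B: G(9) = 1.
Combined Grundy value = 1 ⊕ 1 = 0.
A winning move leaves total XOR = 0, i.e. changes one component's Grundy value g to g ⊕ X where X is the current total.
Stack A: target g' = 1⊕0 = 1, but every legal move changes the Grundy value (mex property), so 0 moves.
Stack B: target g' = 1⊕0 = 1, but every legal move changes the Grundy value (mex property), so 0 moves.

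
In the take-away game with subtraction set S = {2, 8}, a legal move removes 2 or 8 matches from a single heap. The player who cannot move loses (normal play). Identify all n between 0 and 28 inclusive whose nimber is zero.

0, 1, 4, 5, 10, 11, 14, 15, 20, 21, 24, 25

n :  0  1  2  3  4  5  6  7  8  9 10 11 12 13 14 15 16 17 18 19 20 21 22 23 24 25 26 27 28
G :  0  0  1  1  0  0  1  1  2  2  0  0  1  1  0  0  1  1  2  2  0  0  1  1  0  0  1  1  2
P-positions are exactly the n with G(n) = 0.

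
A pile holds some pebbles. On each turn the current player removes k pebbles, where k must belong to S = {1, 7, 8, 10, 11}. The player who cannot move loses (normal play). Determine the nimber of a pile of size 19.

1

G(0) = 0
G(1) = mex{0} = 1
G(2) = mex{1} = 0
G(3) = mex{0} = 1
G(4) = mex{1} = 0
G(5) = mex{0} = 1
G(6) = mex{1} = 0
G(7) = mex{0,0} = 1
G(8) = mex{1,1,0} = 2
G(9) = mex{2,0,1} = 3
G(10) = mex{3,1,0,0} = 2
G(11) = mex{2,0,1,1,0} = 3
G(12) = mex{3,1,0,0,1} = 2
G(13) = mex{2,0,1,1,0} = 3
G(14) = mex{3,1,0,0,1} = 2
G(15) = mex{2,2,1,1,0} = 3
G(16) = mex{3,3,2,0,1} = 4
G(17) = mex{4,2,3,1,0} = 5
G(18) = mex{5,3,2,2,1} = 0
G(19) = mex{0,2,3,3,2} = 1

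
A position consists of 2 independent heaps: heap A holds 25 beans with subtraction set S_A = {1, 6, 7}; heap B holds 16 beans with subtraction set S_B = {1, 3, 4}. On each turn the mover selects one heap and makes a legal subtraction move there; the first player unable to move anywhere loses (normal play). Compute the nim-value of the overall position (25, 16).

1

Heap A, S = {1, 6, 7}:
n :  0  1  2  3  4  5  6  7  8  9 10 11 12 13 14 15 16 17 18 19 20 21 22 23 24 25
G :  0  1  0  1  0  1  2  3  2  3  2  3  0  1  0  1  0  1  2  3  2  3  2  3  0  1
G_A(25) = 1.
Heap B, S = {1, 3, 4}:
G(0) = 0
G(1) = mex{0} = 1
G(2) = mex{1} = 0
G(3) = mex{0,0} = 1
G(4) = mex{1,1,0} = 2
G(5) = mex{2,0,1} = 3
G(6) = mex{3,1,0} = 2
G(7) = mex{2,2,1} = 0
G(8) = mex{0,3,2} = 1
G(9) = mex{1,2,3} = 0
G(10) = mex{0,0,2} = 1
G(11) = mex{1,1,0} = 2
G(12) = mex{2,0,1} = 3
G(13) = mex{3,1,0} = 2
G(14) = mex{2,2,1} = 0
G(15) = mex{0,3,2} = 1
G(16) = mex{1,2,3} = 0
G_B(16) = 0.
Combined Grundy value = 1 ⊕ 0 = 1.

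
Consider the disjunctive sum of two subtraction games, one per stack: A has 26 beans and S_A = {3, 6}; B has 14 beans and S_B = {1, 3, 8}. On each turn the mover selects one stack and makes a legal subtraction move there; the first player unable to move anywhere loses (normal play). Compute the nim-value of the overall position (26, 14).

3

Stack A, S = {3, 6}:
n :  0  1  2  3  4  5  6  7  8  9 10 11 12 13 14 15 16 17 18 19 20 21 22 23 24 25 26
G :  0  0  0  1  1  1  2  2  2  0  0  0  1  1  1  2  2  2  0  0  0  1  1  1  2  2  2
G_A(26) = 2.
Stack B, S = {1, 3, 8}:
n :  0  1  2  3  4  5  6  7  8  9 10 11 12 13 14
G :  0  1  0  1  0  1  0  1  2  3  2  0  1  0  1
G_B(14) = 1.
Combined Grundy value = 2 ⊕ 1 = 3.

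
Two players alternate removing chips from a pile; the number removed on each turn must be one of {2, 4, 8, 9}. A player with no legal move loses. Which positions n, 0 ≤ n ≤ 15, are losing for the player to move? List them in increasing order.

G(0) = 0
G(1) = mex{} = 0
G(2) = mex{0} = 1
G(3) = mex{0} = 1
G(4) = mex{1,0} = 2
G(5) = mex{1,0} = 2
G(6) = mex{2,1} = 0
G(7) = mex{2,1} = 0
G(8) = mex{0,2,0} = 1
G(9) = mex{0,2,0,0} = 1
G(10) = mex{1,0,1,0} = 2
G(11) = mex{1,0,1,1} = 2
G(12) = mex{2,1,2,1} = 0
G(13) = mex{2,1,2,2} = 0
G(14) = mex{0,2,0,2} = 1
G(15) = mex{0,2,0,0} = 1
P-positions are exactly the n with G(n) = 0.

0, 1, 6, 7, 12, 13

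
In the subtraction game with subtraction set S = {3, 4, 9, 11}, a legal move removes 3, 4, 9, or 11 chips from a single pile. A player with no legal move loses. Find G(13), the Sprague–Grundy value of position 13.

2

G(0) = 0
G(1) = mex{} = 0
G(2) = mex{} = 0
G(3) = mex{0} = 1
G(4) = mex{0,0} = 1
G(5) = mex{0,0} = 1
G(6) = mex{1,0} = 2
G(7) = mex{1,1} = 0
G(8) = mex{1,1} = 0
G(9) = mex{2,1,0} = 3
G(10) = mex{0,2,0} = 1
G(11) = mex{0,0,0,0} = 1
G(12) = mex{3,0,1,0} = 2
G(13) = mex{1,3,1,0} = 2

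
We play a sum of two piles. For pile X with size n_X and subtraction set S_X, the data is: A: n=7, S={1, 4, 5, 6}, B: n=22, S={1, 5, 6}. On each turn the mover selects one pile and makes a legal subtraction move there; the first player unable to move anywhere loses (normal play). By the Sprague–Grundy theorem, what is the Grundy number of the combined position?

Pile A, S = {1, 4, 5, 6}:
G(0) = 0
G(1) = mex{0} = 1
G(2) = mex{1} = 0
G(3) = mex{0} = 1
G(4) = mex{1,0} = 2
G(5) = mex{2,1,0} = 3
G(6) = mex{3,0,1,0} = 2
G(7) = mex{2,1,0,1} = 3
G_A(7) = 3.
Pile B, S = {1, 5, 6}:
G(0) = 0
G(1) = mex{0} = 1
G(2) = mex{1} = 0
G(3) = mex{0} = 1
G(4) = mex{1} = 0
G(5) = mex{0,0} = 1
G(6) = mex{1,1,0} = 2
G(7) = mex{2,0,1} = 3
G(8) = mex{3,1,0} = 2
G(9) = mex{2,0,1} = 3
G(10) = mex{3,1,0} = 2
G(11) = mex{2,2,1} = 0
G(12) = mex{0,3,2} = 1
G(13) = mex{1,2,3} = 0
G(14) = mex{0,3,2} = 1
G(15) = mex{1,2,3} = 0
G(16) = mex{0,0,2} = 1
G(17) = mex{1,1,0} = 2
G(18) = mex{2,0,1} = 3
G(19) = mex{3,1,0} = 2
G(20) = mex{2,0,1} = 3
G(21) = mex{3,1,0} = 2
G(22) = mex{2,2,1} = 0
G_B(22) = 0.
Combined Grundy value = 3 ⊕ 0 = 3.

3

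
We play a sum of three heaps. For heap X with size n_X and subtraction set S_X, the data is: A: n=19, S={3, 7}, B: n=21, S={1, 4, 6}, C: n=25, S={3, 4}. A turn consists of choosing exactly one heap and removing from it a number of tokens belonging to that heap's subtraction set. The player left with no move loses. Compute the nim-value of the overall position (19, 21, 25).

1

Heap A, S = {3, 7}:
n :  0  1  2  3  4  5  6  7  8  9 10 11 12 13 14 15 16 17 18 19
G :  0  0  0  1  1  1  0  2  2  1  0  0  0  1  1  1  0  2  2  1
G_A(19) = 1.
Heap B, S = {1, 4, 6}:
G(0) = 0
G(1) = mex{0} = 1
G(2) = mex{1} = 0
G(3) = mex{0} = 1
G(4) = mex{1,0} = 2
G(5) = mex{2,1} = 0
G(6) = mex{0,0,0} = 1
G(7) = mex{1,1,1} = 0
G(8) = mex{0,2,0} = 1
G(9) = mex{1,0,1} = 2
G(10) = mex{2,1,2} = 0
G(11) = mex{0,0,0} = 1
G(12) = mex{1,1,1} = 0
G(13) = mex{0,2,0} = 1
G(14) = mex{1,0,1} = 2
G(15) = mex{2,1,2} = 0
G(16) = mex{0,0,0} = 1
G(17) = mex{1,1,1} = 0
G(18) = mex{0,2,0} = 1
G(19) = mex{1,0,1} = 2
G(20) = mex{2,1,2} = 0
G(21) = mex{0,0,0} = 1
G_B(21) = 1.
Heap C, S = {3, 4}:
G(0) = 0
G(1) = mex{} = 0
G(2) = mex{} = 0
G(3) = mex{0} = 1
G(4) = mex{0,0} = 1
G(5) = mex{0,0} = 1
G(6) = mex{1,0} = 2
G(7) = mex{1,1} = 0
G(8) = mex{1,1} = 0
G(9) = mex{2,1} = 0
G(10) = mex{0,2} = 1
G(11) = mex{0,0} = 1
G(12) = mex{0,0} = 1
G(13) = mex{1,0} = 2
G(14) = mex{1,1} = 0
G(15) = mex{1,1} = 0
G(16) = mex{2,1} = 0
G(17) = mex{0,2} = 1
G(18) = mex{0,0} = 1
G(19) = mex{0,0} = 1
G(20) = mex{1,0} = 2
G(21) = mex{1,1} = 0
G(22) = mex{1,1} = 0
G(23) = mex{2,1} = 0
G(24) = mex{0,2} = 1
G(25) = mex{0,0} = 1
G_C(25) = 1.
Combined Grundy value = 1 ⊕ 1 ⊕ 1 = 1.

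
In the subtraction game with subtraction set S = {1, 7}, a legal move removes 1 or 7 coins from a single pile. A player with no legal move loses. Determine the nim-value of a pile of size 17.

1

n :  0  1  2  3  4  5  6  7  8  9 10 11 12 13 14 15 16 17
G :  0  1  0  1  0  1  0  1  0  1  0  1  0  1  0  1  0  1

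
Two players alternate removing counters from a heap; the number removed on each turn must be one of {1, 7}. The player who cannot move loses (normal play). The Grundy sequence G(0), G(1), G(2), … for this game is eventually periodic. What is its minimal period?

n :  0  1  2  3  4  5  6  7  8  9 10 11 12 13 14
G :  0  1  0  1  0  1  0  1  0  1  0  1  0  1  0
G(n+2) = G(n) holds for n = 0,…,6 (a full window of length max(S) = 7), so the sequence is purely periodic with period 2.

2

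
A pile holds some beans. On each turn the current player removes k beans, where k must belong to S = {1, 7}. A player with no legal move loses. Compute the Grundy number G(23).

1

n :  0  1  2  3  4  5  6  7  8  9 10 11 12 13 14 15 16 17 18 19 20 21 22 23
G :  0  1  0  1  0  1  0  1  0  1  0  1  0  1  0  1  0  1  0  1  0  1  0  1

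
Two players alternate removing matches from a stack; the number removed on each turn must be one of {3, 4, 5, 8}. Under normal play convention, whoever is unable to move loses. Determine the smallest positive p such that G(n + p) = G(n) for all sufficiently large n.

n :  0  1  2  3  4  5  6  7  8  9 10 11 12 13 14 15 16 17 18 19 20 21 22 23
G :  0  0  0  1  1  1  2  2  2  3  3  0  0  0  1  1  1  2  2  2  3  3  0  0
G(n+11) = G(n) holds for n = 0,…,7 (a full window of length max(S) = 8), so the sequence is purely periodic with period 11.

11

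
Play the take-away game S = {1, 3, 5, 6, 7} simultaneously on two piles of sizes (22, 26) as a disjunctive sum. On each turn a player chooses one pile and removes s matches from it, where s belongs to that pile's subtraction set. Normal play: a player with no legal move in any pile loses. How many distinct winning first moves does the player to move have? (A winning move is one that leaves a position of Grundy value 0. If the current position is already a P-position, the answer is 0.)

All piles use S = {1, 3, 5, 6, 7}:
n :  0  1  2  3  4  5  6  7  8  9 10 11 12 13 14 15 16 17 18 19 20 21 22 23 24 25 26
G :  0  1  0  1  0  1  2  3  2  3  2  3  0  1  0  1  0  1  2  3  2  3  2  3  0  1  0
Pile A: G(22) = 2.
Pile B: G(26) = 0.
Combined Grundy value = 2 ⊕ 0 = 2.
A winning move leaves total XOR = 0, i.e. changes one component's Grundy value g to g ⊕ X where X is the current total.
Pile A: need g' = 2⊕2 = 0. Options: 22−1→G=3, 22−3→G=3, 22−5→G=1, 22−6→G=0, 22−7→G=1. Hits: 1.
Pile B: need g' = 0⊕2 = 2. Options: 26−1→G=1, 26−3→G=3, 26−5→G=3, 26−6→G=2, 26−7→G=3. Hits: 1.

2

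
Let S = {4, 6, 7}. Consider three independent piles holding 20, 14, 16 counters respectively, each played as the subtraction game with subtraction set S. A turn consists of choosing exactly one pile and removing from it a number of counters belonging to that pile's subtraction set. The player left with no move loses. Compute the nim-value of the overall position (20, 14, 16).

3

All piles use S = {4, 6, 7}:
G(0) = 0
G(1) = mex{} = 0
G(2) = mex{} = 0
G(3) = mex{} = 0
G(4) = mex{0} = 1
G(5) = mex{0} = 1
G(6) = mex{0,0} = 1
G(7) = mex{0,0,0} = 1
G(8) = mex{1,0,0} = 2
G(9) = mex{1,0,0} = 2
G(10) = mex{1,1,0} = 2
G(11) = mex{1,1,1} = 0
G(12) = mex{2,1,1} = 0
G(13) = mex{2,1,1} = 0
G(14) = mex{2,2,1} = 0
G(15) = mex{0,2,2} = 1
G(16) = mex{0,2,2} = 1
G(17) = mex{0,0,2} = 1
G(18) = mex{0,0,0} = 1
G(19) = mex{1,0,0} = 2
G(20) = mex{1,0,0} = 2
Pile A: G(20) = 2.
Pile B: G(14) = 0.
Pile C: G(16) = 1.
Combined Grundy value = 2 ⊕ 0 ⊕ 1 = 3.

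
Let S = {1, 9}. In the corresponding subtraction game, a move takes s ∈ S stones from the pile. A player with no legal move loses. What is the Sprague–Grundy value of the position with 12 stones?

G(0) = 0
G(1) = mex{0} = 1
G(2) = mex{1} = 0
G(3) = mex{0} = 1
G(4) = mex{1} = 0
G(5) = mex{0} = 1
G(6) = mex{1} = 0
G(7) = mex{0} = 1
G(8) = mex{1} = 0
G(9) = mex{0,0} = 1
G(10) = mex{1,1} = 0
G(11) = mex{0,0} = 1
G(12) = mex{1,1} = 0

0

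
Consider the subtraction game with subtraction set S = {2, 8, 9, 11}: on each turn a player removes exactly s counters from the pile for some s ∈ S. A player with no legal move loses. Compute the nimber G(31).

3

G(0) = 0
G(1) = mex{} = 0
G(2) = mex{0} = 1
G(3) = mex{0} = 1
G(4) = mex{1} = 0
G(5) = mex{1} = 0
G(6) = mex{0} = 1
G(7) = mex{0} = 1
G(8) = mex{1,0} = 2
G(9) = mex{1,0,0} = 2
G(10) = mex{2,1,0} = 3
G(11) = mex{2,1,1,0} = 3
G(12) = mex{3,0,1,0} = 2
G(13) = mex{3,0,0,1} = 2
G(14) = mex{2,1,0,1} = 3
G(15) = mex{2,1,1,0} = 3
G(16) = mex{3,2,1,0} = 4
G(17) = mex{3,2,2,1} = 0
G(18) = mex{4,3,2,1} = 0
G(19) = mex{0,3,3,2} = 1
G(20) = mex{0,2,3,2} = 1
G(21) = mex{1,2,2,3} = 0
G(22) = mex{1,3,2,3} = 0
G(23) = mex{0,3,3,2} = 1
G(24) = mex{0,4,3,2} = 1
G(25) = mex{1,0,4,3} = 2
G(26) = mex{1,0,0,3} = 2
G(27) = mex{2,1,0,4} = 3
G(28) = mex{2,1,1,0} = 3
G(29) = mex{3,0,1,0} = 2
G(30) = mex{3,0,0,1} = 2
G(31) = mex{2,1,0,1} = 3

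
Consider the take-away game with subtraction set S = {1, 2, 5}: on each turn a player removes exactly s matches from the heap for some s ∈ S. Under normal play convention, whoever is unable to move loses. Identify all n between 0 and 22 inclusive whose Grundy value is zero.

0, 3, 6, 9, 12, 15, 18, 21

G(0) = 0
G(1) = mex{0} = 1
G(2) = mex{1,0} = 2
G(3) = mex{2,1} = 0
G(4) = mex{0,2} = 1
G(5) = mex{1,0,0} = 2
G(6) = mex{2,1,1} = 0
G(7) = mex{0,2,2} = 1
G(8) = mex{1,0,0} = 2
G(9) = mex{2,1,1} = 0
G(10) = mex{0,2,2} = 1
G(11) = mex{1,0,0} = 2
G(12) = mex{2,1,1} = 0
G(13) = mex{0,2,2} = 1
G(14) = mex{1,0,0} = 2
G(15) = mex{2,1,1} = 0
G(16) = mex{0,2,2} = 1
G(17) = mex{1,0,0} = 2
G(18) = mex{2,1,1} = 0
G(19) = mex{0,2,2} = 1
G(20) = mex{1,0,0} = 2
G(21) = mex{2,1,1} = 0
G(22) = mex{0,2,2} = 1
P-positions are exactly the n with G(n) = 0.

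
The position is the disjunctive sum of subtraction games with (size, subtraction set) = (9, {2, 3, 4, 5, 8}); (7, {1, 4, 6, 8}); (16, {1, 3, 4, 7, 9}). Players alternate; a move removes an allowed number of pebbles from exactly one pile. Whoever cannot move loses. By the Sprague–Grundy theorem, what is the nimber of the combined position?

1

Pile A, S = {2, 3, 4, 5, 8}:
G(0) = 0
G(1) = mex{} = 0
G(2) = mex{0} = 1
G(3) = mex{0,0} = 1
G(4) = mex{1,0,0} = 2
G(5) = mex{1,1,0,0} = 2
G(6) = mex{2,1,1,0} = 3
G(7) = mex{2,2,1,1} = 0
G(8) = mex{3,2,2,1,0} = 4
G(9) = mex{0,3,2,2,0} = 1
G_A(9) = 1.
Pile B, S = {1, 4, 6, 8}:
G(0) = 0
G(1) = mex{0} = 1
G(2) = mex{1} = 0
G(3) = mex{0} = 1
G(4) = mex{1,0} = 2
G(5) = mex{2,1} = 0
G(6) = mex{0,0,0} = 1
G(7) = mex{1,1,1} = 0
G_B(7) = 0.
Pile C, S = {1, 3, 4, 7, 9}:
n :  0  1  2  3  4  5  6  7  8  9 10 11 12 13 14 15 16
G :  0  1  0  1  2  3  2  3  0  1  0  1  2  3  2  3  0
G_C(16) = 0.
Combined Grundy value = 1 ⊕ 0 ⊕ 0 = 1.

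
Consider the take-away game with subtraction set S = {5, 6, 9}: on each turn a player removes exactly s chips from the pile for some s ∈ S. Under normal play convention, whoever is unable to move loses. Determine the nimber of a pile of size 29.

0

n :  0  1  2  3  4  5  6  7  8  9 10 11 12 13 14 15 16 17 18 19 20 21 22 23 24 25 26 27 28 29
G :  0  0  0  0  0  1  1  1  1  1  2  2  2  2  0  0  0  0  0  1  1  1  1  1  2  2  2  2  0  0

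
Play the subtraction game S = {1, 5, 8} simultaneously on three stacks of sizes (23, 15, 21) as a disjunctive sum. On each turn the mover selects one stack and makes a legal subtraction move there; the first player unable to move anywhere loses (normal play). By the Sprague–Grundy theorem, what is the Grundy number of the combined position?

All stacks use S = {1, 5, 8}:
n :  0  1  2  3  4  5  6  7  8  9 10 11 12 13 14 15 16 17 18 19 20 21 22 23
G :  0  1  0  1  0  1  0  1  2  3  2  3  2  0  1  0  1  0  1  0  1  2  3  2
Stack A: G(23) = 2.
Stack B: G(15) = 0.
Stack C: G(21) = 2.
Combined Grundy value = 2 ⊕ 0 ⊕ 2 = 0.

0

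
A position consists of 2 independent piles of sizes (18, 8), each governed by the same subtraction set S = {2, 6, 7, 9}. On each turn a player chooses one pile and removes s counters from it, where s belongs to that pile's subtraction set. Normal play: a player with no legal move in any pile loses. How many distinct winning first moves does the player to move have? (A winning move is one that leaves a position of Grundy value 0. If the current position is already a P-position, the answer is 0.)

4

All piles use S = {2, 6, 7, 9}:
G(0) = 0
G(1) = mex{} = 0
G(2) = mex{0} = 1
G(3) = mex{0} = 1
G(4) = mex{1} = 0
G(5) = mex{1} = 0
G(6) = mex{0,0} = 1
G(7) = mex{0,0,0} = 1
G(8) = mex{1,1,0} = 2
G(9) = mex{1,1,1,0} = 2
G(10) = mex{2,0,1,0} = 3
G(11) = mex{2,0,0,1} = 3
G(12) = mex{3,1,0,1} = 2
G(13) = mex{3,1,1,0} = 2
G(14) = mex{2,2,1,0} = 3
G(15) = mex{2,2,2,1} = 0
G(16) = mex{3,3,2,1} = 0
G(17) = mex{0,3,3,2} = 1
G(18) = mex{0,2,3,2} = 1
Pile A: G(18) = 1.
Pile B: G(8) = 2.
Combined Grundy value = 1 ⊕ 2 = 3.
A winning move leaves total XOR = 0, i.e. changes one component's Grundy value g to g ⊕ X where X is the current total.
Pile A: need g' = 1⊕3 = 2. Options: 18−2→G=0, 18−6→G=2, 18−7→G=3, 18−9→G=2. Hits: 2.
Pile B: need g' = 2⊕3 = 1. Options: 8−2→G=1, 8−6→G=1, 8−7→G=0. Hits: 2.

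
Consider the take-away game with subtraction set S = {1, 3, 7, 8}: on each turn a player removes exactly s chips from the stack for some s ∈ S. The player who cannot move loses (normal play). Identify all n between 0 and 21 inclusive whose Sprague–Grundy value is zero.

0, 2, 4, 6, 15, 17, 19, 21

G(0) = 0
G(1) = mex{0} = 1
G(2) = mex{1} = 0
G(3) = mex{0,0} = 1
G(4) = mex{1,1} = 0
G(5) = mex{0,0} = 1
G(6) = mex{1,1} = 0
G(7) = mex{0,0,0} = 1
G(8) = mex{1,1,1,0} = 2
G(9) = mex{2,0,0,1} = 3
G(10) = mex{3,1,1,0} = 2
G(11) = mex{2,2,0,1} = 3
G(12) = mex{3,3,1,0} = 2
G(13) = mex{2,2,0,1} = 3
G(14) = mex{3,3,1,0} = 2
G(15) = mex{2,2,2,1} = 0
G(16) = mex{0,3,3,2} = 1
G(17) = mex{1,2,2,3} = 0
G(18) = mex{0,0,3,2} = 1
G(19) = mex{1,1,2,3} = 0
G(20) = mex{0,0,3,2} = 1
G(21) = mex{1,1,2,3} = 0
P-positions are exactly the n with G(n) = 0.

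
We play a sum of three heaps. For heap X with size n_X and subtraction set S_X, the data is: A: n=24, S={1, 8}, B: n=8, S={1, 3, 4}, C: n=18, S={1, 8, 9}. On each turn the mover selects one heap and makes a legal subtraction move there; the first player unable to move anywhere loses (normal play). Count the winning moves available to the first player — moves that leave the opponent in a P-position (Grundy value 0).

4

Heap A, S = {1, 8}:
n :  0  1  2  3  4  5  6  7  8  9 10 11 12 13 14 15 16 17 18 19 20 21 22 23 24
G :  0  1  0  1  0  1  0  1  2  0  1  0  1  0  1  0  1  2  0  1  0  1  0  1  0
G_A(24) = 0.
Heap B, S = {1, 3, 4}:
n : 0 1 2 3 4 5 6 7 8
G : 0 1 0 1 2 3 2 0 1
G_B(8) = 1.
Heap C, S = {1, 8, 9}:
G(0) = 0
G(1) = mex{0} = 1
G(2) = mex{1} = 0
G(3) = mex{0} = 1
G(4) = mex{1} = 0
G(5) = mex{0} = 1
G(6) = mex{1} = 0
G(7) = mex{0} = 1
G(8) = mex{1,0} = 2
G(9) = mex{2,1,0} = 3
G(10) = mex{3,0,1} = 2
G(11) = mex{2,1,0} = 3
G(12) = mex{3,0,1} = 2
G(13) = mex{2,1,0} = 3
G(14) = mex{3,0,1} = 2
G(15) = mex{2,1,0} = 3
G(16) = mex{3,2,1} = 0
G(17) = mex{0,3,2} = 1
G(18) = mex{1,2,3} = 0
G_C(18) = 0.
Combined Grundy value = 0 ⊕ 1 ⊕ 0 = 1.
A winning move leaves total XOR = 0, i.e. changes one component's Grundy value g to g ⊕ X where X is the current total.
Heap A: need g' = 0⊕1 = 1. Options: 24−1→G=1, 24−8→G=1. Hits: 2.
Heap B: need g' = 1⊕1 = 0. Options: 8−1→G=0, 8−3→G=3, 8−4→G=2. Hits: 1.
Heap C: need g' = 0⊕1 = 1. Options: 18−1→G=1, 18−8→G=2, 18−9→G=3. Hits: 1.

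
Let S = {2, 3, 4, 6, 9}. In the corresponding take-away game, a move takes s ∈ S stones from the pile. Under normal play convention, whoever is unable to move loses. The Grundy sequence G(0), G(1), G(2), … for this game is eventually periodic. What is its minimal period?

5

G(0) = 0
G(1) = mex{} = 0
G(2) = mex{0} = 1
G(3) = mex{0,0} = 1
G(4) = mex{1,0,0} = 2
G(5) = mex{1,1,0} = 2
G(6) = mex{2,1,1,0} = 3
G(7) = mex{2,2,1,0} = 3
G(8) = mex{3,2,2,1} = 0
G(9) = mex{3,3,2,1,0} = 4
G(10) = mex{0,3,3,2,0} = 1
G(11) = mex{4,0,3,2,1} = 5
G(12) = mex{1,4,0,3,1} = 2
G(13) = mex{5,1,4,3,2} = 0
G(14) = mex{2,5,1,0,2} = 3
G(15) = mex{0,2,5,4,3} = 1
G(16) = mex{3,0,2,1,3} = 4
G(17) = mex{1,3,0,5,0} = 2
G(18) = mex{4,1,3,2,4} = 0
G(19) = mex{2,4,1,0,1} = 3
G(20) = mex{0,2,4,3,5} = 1
G(21) = mex{3,0,2,1,2} = 4
G(22) = mex{1,3,0,4,0} = 2
G(23) = mex{4,1,3,2,3} = 0
G(24) = mex{2,4,1,0,1} = 3
G(25) = mex{0,2,4,3,4} = 1
G(26) = mex{3,0,2,1,2} = 4
G(27) = mex{1,3,0,4,0} = 2
From n = 12 onward G(n+5) = G(n); since this holds over max(S) = 9 consecutive positions the period is 5 (pre-period 12).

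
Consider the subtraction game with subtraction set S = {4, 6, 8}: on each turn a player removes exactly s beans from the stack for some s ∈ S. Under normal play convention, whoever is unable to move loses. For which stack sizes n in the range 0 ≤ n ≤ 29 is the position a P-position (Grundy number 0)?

G(0) = 0
G(1) = mex{} = 0
G(2) = mex{} = 0
G(3) = mex{} = 0
G(4) = mex{0} = 1
G(5) = mex{0} = 1
G(6) = mex{0,0} = 1
G(7) = mex{0,0} = 1
G(8) = mex{1,0,0} = 2
G(9) = mex{1,0,0} = 2
G(10) = mex{1,1,0} = 2
G(11) = mex{1,1,0} = 2
G(12) = mex{2,1,1} = 0
G(13) = mex{2,1,1} = 0
G(14) = mex{2,2,1} = 0
G(15) = mex{2,2,1} = 0
G(16) = mex{0,2,2} = 1
G(17) = mex{0,2,2} = 1
G(18) = mex{0,0,2} = 1
G(19) = mex{0,0,2} = 1
G(20) = mex{1,0,0} = 2
G(21) = mex{1,0,0} = 2
G(22) = mex{1,1,0} = 2
G(23) = mex{1,1,0} = 2
G(24) = mex{2,1,1} = 0
G(25) = mex{2,1,1} = 0
G(26) = mex{2,2,1} = 0
G(27) = mex{2,2,1} = 0
G(28) = mex{0,2,2} = 1
G(29) = mex{0,2,2} = 1
P-positions are exactly the n with G(n) = 0.

0, 1, 2, 3, 12, 13, 14, 15, 24, 25, 26, 27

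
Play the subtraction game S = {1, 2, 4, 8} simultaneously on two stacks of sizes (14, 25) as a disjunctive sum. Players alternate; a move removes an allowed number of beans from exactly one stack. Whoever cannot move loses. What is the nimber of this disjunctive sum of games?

All stacks use S = {1, 2, 4, 8}:
n :  0  1  2  3  4  5  6  7  8  9 10 11 12 13 14 15 16 17 18 19 20 21 22 23 24 25
G :  0  1  2  0  1  2  0  1  2  0  1  2  0  1  2  0  1  2  0  1  2  0  1  2  0  1
Stack A: G(14) = 2.
Stack B: G(25) = 1.
Combined Grundy value = 2 ⊕ 1 = 3.

3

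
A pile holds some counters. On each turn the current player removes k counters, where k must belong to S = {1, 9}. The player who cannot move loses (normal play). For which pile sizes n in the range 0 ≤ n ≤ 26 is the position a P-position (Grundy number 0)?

n :  0  1  2  3  4  5  6  7  8  9 10 11 12 13 14 15 16 17 18 19 20 21 22 23 24 25 26
G :  0  1  0  1  0  1  0  1  0  1  0  1  0  1  0  1  0  1  0  1  0  1  0  1  0  1  0
P-positions are exactly the n with G(n) = 0.

0, 2, 4, 6, 8, 10, 12, 14, 16, 18, 20, 22, 24, 26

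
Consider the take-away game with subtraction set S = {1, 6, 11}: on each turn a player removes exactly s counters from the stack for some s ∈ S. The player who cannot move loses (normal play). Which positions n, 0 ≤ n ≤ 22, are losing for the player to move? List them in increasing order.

0, 2, 4, 7, 9, 12, 14, 16, 19, 21

G(0) = 0
G(1) = mex{0} = 1
G(2) = mex{1} = 0
G(3) = mex{0} = 1
G(4) = mex{1} = 0
G(5) = mex{0} = 1
G(6) = mex{1,0} = 2
G(7) = mex{2,1} = 0
G(8) = mex{0,0} = 1
G(9) = mex{1,1} = 0
G(10) = mex{0,0} = 1
G(11) = mex{1,1,0} = 2
G(12) = mex{2,2,1} = 0
G(13) = mex{0,0,0} = 1
G(14) = mex{1,1,1} = 0
G(15) = mex{0,0,0} = 1
G(16) = mex{1,1,1} = 0
G(17) = mex{0,2,2} = 1
G(18) = mex{1,0,0} = 2
G(19) = mex{2,1,1} = 0
G(20) = mex{0,0,0} = 1
G(21) = mex{1,1,1} = 0
G(22) = mex{0,0,2} = 1
P-positions are exactly the n with G(n) = 0.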